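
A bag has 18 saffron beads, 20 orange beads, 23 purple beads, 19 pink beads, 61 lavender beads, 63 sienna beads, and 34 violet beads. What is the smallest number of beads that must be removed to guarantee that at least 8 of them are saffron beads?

228

In the worst case for collecting saffron beads, every non-saffron bead comes out first.
There are 20 + 23 + 19 + 61 + 63 + 34 = 220 non-saffron beads altogether.
After those, each further bead must be saffron, so 220 + 8 = 228 draws guarantee 8 saffron beads.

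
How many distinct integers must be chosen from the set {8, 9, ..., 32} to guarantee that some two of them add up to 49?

18

A set avoiding the sum 49 can contain at most one of each pair {x, 49−x}, plus the 9 elements whose complement lies outside the range.
The integers 8, …, 24 (17 of them) are such a set: any two sum to at least 8+9 = 17 and at most 23+24 = 47 < 49.
Any 18th integer completes one of the 8 pairs, so 18 choices force a sum of 49.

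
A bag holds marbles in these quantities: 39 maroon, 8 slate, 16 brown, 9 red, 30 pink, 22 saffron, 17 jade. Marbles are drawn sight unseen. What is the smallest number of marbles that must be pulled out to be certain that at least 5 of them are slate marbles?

In the worst case for collecting slate marbles, every non-slate marble comes out first.
There are 39 + 16 + 9 + 30 + 22 + 17 = 133 non-slate marbles altogether.
After those, each further marble must be slate, so 133 + 5 = 138 draws guarantee 5 slate marbles.

138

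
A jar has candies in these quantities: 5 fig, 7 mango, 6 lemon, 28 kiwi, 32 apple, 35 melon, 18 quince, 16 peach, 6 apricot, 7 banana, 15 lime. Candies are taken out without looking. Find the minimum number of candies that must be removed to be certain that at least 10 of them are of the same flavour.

86

The 11 flavours are the holes; the candies drawn are the pigeons.
To avoid 10 of any one flavour, the worst case takes at most 9 of each flavour, or every candy of a flavour that has fewer than 9.
That gives 5 + 7 + 6 + 9 + 9 + 9 + 9 + 9 + 6 + 7 + 9 = 85 candies with no flavour reaching 10.
The next candy forces some flavour to 10, so 85 + 1 = 86.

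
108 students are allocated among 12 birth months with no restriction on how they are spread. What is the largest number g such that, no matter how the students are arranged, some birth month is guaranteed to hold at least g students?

9

The 12 birth months are the holes and the 108 students are the pigeons.
If every birth month held at most 8 students, the total would be at most 12 × 8 = 96, which is less than 108.
So some birth month holds at least ⌈108/12⌉ = 9 students.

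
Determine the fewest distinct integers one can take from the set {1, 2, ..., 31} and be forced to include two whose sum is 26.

Two chosen integers sum to 26 exactly when both halves of some pair {x, 26−x} with 1 ≤ x ≤ 26−x ≤ 25 are chosen — 12 such pairs.
The remaining 7 elements (those with no distinct partner in range) can never complete a 26-sum, so the worst case takes all of them and one from each pair: 7 + 12 = 19.
The 20th integer has to be the second member of some pair, so 19 + 1 = 20.

20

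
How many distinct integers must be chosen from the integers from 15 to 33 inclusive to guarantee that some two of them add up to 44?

13

Group the elements by complementary pair {x, 44−x}: {15,29}, {16,28}, {17,27}, …, giving 7 two-element pairs, the single value 22 (it cannot pair with itself since the integers are distinct), and 4 integers whose partner 44−x falls outside [15,33].
Pigeonhole: treating each of those 12 groups as a pigeonhole, one can pick one integer per group — 12 integers — with no two summing to 44.
The 13th integer lands in an occupied pair, forcing a sum of 44.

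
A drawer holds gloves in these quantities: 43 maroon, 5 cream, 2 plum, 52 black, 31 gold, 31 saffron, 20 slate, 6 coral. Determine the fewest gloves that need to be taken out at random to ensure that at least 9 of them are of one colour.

54

Pigeonhole: the 8 colours are the holes; the gloves drawn are the pigeons.
To avoid 9 of any one colour, the worst case takes at most 8 of each colour, or every glove of a colour that has fewer than 8.
That gives 8 + 5 + 2 + 8 + 8 + 8 + 8 + 6 = 53 gloves with no colour reaching 9.
The next glove forces some colour to 9, so 53 + 1 = 54.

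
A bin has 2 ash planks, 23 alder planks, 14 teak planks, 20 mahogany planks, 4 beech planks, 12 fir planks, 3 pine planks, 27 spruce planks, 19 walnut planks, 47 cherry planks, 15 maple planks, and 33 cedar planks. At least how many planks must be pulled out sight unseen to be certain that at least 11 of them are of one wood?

100

Put each drawn plank into a box by wood. The largest draw with every box below 11 takes min(count, 10) from each wood; woods with fewer than 10 contribute all they have.
Σ min(cᵢ, 10) = 2 + 10 + 10 + 10 + 4 + 10 + 3 + 10 + 10 + 10 + 10 + 10 = 99.
Draw number 99 + 1 = 100 must push one box to 11.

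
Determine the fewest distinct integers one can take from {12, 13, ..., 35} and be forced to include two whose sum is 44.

15

A set avoiding the sum 44 can contain at most one of each pair {x, 44−x}, plus the 4 elements whose complement lies outside the range or equal to its own complement.
The integers 22, …, 35 (14 of them) are such a set: any two sum to at least 22+23 = 45 > 44.
Any 15th integer completes one of the 10 pairs, so 15 choices force a sum of 44.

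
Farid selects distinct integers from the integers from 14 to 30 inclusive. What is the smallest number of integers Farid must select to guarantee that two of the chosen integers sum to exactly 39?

Group the elements by complementary pair {x, 39−x}: {14,25}, {15,24}, {16,23}, …, giving 6 two-element pairs and 5 integers whose partner 39−x falls outside [14,30].
By the pigeonhole principle, treating each of those 11 groups as a pigeonhole, one can pick one integer per group — 11 integers — with no two summing to 39.
The 12th integer lands in an occupied pair, forcing a sum of 39.

12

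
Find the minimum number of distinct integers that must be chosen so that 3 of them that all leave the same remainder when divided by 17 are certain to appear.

35

By the pigeonhole principle, the 17 residue classes mod 17 are the pigeonholes.
With 34 integers one could put 2 in each residue class and have no class reach 3.
The 35th integer pushes some class to 3, so 17·2 + 1 = 35.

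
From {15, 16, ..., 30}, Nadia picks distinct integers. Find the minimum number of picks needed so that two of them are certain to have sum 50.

Group the elements by complementary pair {x, 50−x}: {20,30}, {21,29}, {22,28}, …, giving 5 two-element pairs; the single value 25 (it cannot pair with itself since the integers are distinct); and 5 integers whose partner 50−x falls outside [15,30].
By pigeonhole, treating each of those 11 groups as a pigeonhole, one can pick one integer per group — 11 integers — with no two summing to 50.
The 12th integer lands in an occupied pair, forcing a sum of 50.

12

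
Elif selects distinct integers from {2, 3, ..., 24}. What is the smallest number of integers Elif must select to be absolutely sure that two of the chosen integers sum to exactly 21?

15

A set avoiding the sum 21 can contain at most one of each pair {x, 21−x}, plus the 5 elements whose complement lies outside the range.
The integers 11, …, 24 (14 of them) are such a set: any two sum to at least 11+12 = 23 > 21.
By pigeonhole, any 15th integer completes one of the 9 pairs, so 15 choices force a sum of 21.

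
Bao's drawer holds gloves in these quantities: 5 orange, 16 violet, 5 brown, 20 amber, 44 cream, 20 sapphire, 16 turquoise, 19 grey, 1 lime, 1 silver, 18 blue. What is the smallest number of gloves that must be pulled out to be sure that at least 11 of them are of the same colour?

83

An adversary could hand out at most 10 gloves per colour (4 colours run out sooner): 5 + 10 + 5 + 10 + 10 + 10 + 10 + 10 + 1 + 1 + 10 = 82 gloves and still no colour has 11.
By pigeonhole, one more glove lands in a colour already at 10, so 83 draws are enough and 82 are not.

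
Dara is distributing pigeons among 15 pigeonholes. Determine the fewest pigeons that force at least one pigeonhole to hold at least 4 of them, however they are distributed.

46

With 45 pigeons one could put exactly 3 in each of the 15 pigeonholes, and no pigeonhole would reach 4.
One more pigeon must land in a pigeonhole that already has 3, giving it 4.
So 15 × 3 + 1 = 46 pigeons are required.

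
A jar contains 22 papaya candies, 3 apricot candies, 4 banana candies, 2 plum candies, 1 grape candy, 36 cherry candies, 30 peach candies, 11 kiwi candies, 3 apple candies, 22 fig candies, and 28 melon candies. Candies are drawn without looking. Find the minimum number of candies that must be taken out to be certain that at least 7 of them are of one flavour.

50

An adversary could hand out at most 6 candies per flavour (5 flavours run out sooner): 6 + 3 + 4 + 2 + 1 + 6 + 6 + 6 + 3 + 6 + 6 = 49 candies and still no flavour has 7.
By the pigeonhole principle, one more candy lands in a flavour already at 6, so 50 draws are enough and 49 are not.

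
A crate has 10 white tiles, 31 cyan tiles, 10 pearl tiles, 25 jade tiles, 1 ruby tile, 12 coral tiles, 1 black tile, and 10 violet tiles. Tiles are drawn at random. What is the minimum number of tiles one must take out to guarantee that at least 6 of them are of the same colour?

33

By pigeonhole, the 8 colours are the holes; the tiles drawn are the pigeons.
To avoid 6 of any one colour, the worst case takes at most 5 of each colour, or every tile of a colour that has fewer than 5.
That gives 5 + 5 + 5 + 5 + 1 + 5 + 1 + 5 = 32 tiles with no colour reaching 6.
The next tile forces some colour to 6, so 32 + 1 = 33.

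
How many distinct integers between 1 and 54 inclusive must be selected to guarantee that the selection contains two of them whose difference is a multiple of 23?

Integers whose pairwise differences are multiples of 23 are exactly those sharing a remainder mod 23. By pigeonhole, the 23 residue classes mod 23 are the pigeonholes.
With 23 integers one could put 1 in each residue class and have no class reach 2.
The 24th integer pushes some class to 2, so 23·1 + 1 = 24.

24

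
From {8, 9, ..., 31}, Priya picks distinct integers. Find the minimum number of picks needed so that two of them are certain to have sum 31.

17

Group the elements by complementary pair {x, 31−x}: {8,23}, {9,22}, {10,21}, …, giving 8 two-element pairs and 8 integers whose partner 31−x falls outside [8,31].
Treating each of those 16 groups as a pigeonhole, one can pick one integer per group — 16 integers — with no two summing to 31.
The 17th integer lands in an occupied pair, forcing a sum of 31.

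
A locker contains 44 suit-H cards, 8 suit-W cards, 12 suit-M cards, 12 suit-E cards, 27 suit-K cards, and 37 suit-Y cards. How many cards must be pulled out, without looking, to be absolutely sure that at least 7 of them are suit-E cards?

135

In the worst case for collecting suit-E cards, every non-suit-E card comes out first.
There are 44 + 8 + 12 + 27 + 37 = 128 non-suit-E cards altogether.
After those, each further card must be suit-E, so 128 + 7 = 135 draws guarantee 7 suit-E cards.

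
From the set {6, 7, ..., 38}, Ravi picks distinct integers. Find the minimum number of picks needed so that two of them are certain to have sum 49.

A set avoiding the sum 49 can contain at most one of each pair {x, 49−x}, plus the 5 elements whose complement lies outside the range.
The integers 6, …, 24 (19 of them) are such a set: any two sum to at least 6+7 = 13 and at most 23+24 = 47 < 49.
Any 20th integer completes one of the 14 pairs, so 20 choices force a sum of 49.

20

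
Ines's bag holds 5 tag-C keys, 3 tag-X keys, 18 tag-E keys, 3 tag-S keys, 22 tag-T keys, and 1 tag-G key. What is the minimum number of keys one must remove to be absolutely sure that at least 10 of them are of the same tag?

31

The 6 tags are the holes; the keys drawn are the pigeons.
To avoid 10 of any one tag, the worst case takes at most 9 of each tag, or every key of a tag that has fewer than 9.
That gives 5 + 3 + 9 + 3 + 9 + 1 = 30 keys with no tag reaching 10.
The next key forces some tag to 10, so 30 + 1 = 31.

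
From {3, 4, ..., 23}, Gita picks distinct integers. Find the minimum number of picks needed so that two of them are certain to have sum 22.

14

Group the elements by complementary pair {x, 22−x}: {3,19}, {4,18}, {5,17}, …, giving 8 two-element pairs, the single value 11 (it cannot pair with itself since the integers are distinct), and 4 integers whose partner 22−x falls outside [3,23].
By pigeonhole, treating each of those 13 groups as a pigeonhole, one can pick one integer per group — 13 integers — with no two summing to 22.
The 14th integer lands in an occupied pair, forcing a sum of 22.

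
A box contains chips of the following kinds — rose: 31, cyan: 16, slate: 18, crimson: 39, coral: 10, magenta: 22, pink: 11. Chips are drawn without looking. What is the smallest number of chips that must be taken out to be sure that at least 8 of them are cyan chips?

In the worst case for collecting cyan chips, every non-cyan chip comes out first.
There are 31 + 18 + 39 + 10 + 22 + 11 = 131 non-cyan chips altogether.
After those, each further chip must be cyan, so 131 + 8 = 139 draws guarantee 8 cyan chips.

139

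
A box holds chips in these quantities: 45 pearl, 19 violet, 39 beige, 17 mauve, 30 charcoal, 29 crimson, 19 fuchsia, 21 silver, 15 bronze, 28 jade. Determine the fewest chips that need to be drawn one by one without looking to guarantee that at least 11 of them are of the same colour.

101

By the pigeonhole principle, the 10 colours are the holes; the chips drawn are the pigeons.
To avoid 11 of any one colour, the worst case takes at most 10 of each colour.
That gives 10 + 10 + 10 + 10 + 10 + 10 + 10 + 10 + 10 + 10 = 100 chips with no colour reaching 11.
The next chip forces some colour to 11, so 100 + 1 = 101.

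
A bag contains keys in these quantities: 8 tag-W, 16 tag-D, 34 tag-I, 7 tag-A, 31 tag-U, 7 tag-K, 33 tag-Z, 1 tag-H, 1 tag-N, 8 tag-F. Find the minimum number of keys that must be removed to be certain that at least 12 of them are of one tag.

77

The 10 tags are the holes; the keys drawn are the pigeons.
To avoid 12 of any one tag, the worst case takes at most 11 of each tag, or every key of a tag that has fewer than 11.
That gives 8 + 11 + 11 + 7 + 11 + 7 + 11 + 1 + 1 + 8 = 76 keys with no tag reaching 12.
The next key forces some tag to 12, so 76 + 1 = 77.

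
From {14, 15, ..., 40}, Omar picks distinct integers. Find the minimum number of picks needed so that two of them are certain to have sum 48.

18

Group the elements by complementary pair {x, 48−x}: {14,34}, {15,33}, {16,32}, …, giving 10 two-element pairs, the single value 24 (it cannot pair with itself since the integers are distinct), and 6 integers whose partner 48−x falls outside [14,40].
By the pigeonhole principle, treating each of those 17 groups as a pigeonhole, one can pick one integer per group — 17 integers — with no two summing to 48.
The 18th integer lands in an occupied pair, forcing a sum of 48.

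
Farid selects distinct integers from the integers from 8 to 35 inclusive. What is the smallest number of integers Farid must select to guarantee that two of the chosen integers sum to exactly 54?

Group the elements by complementary pair {x, 54−x}: {19,35}, {20,34}, {21,33}, …, giving 8 two-element pairs; the single value 27 (it cannot pair with itself since the integers are distinct); and 11 integers whose partner 54−x falls outside [8,35].
By the pigeonhole principle, treating each of those 20 groups as a pigeonhole, one can pick one integer per group — 20 integers — with no two summing to 54.
The 21st integer lands in an occupied pair, forcing a sum of 54.

21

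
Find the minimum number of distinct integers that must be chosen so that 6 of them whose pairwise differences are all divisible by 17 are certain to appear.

Integers whose pairwise differences are multiples of 17 are exactly those sharing a remainder mod 17. Pigeonhole: the 17 residue classes mod 17 are the pigeonholes.
With 85 integers one could put 5 in each residue class and have no class reach 6.
The 86th integer pushes some class to 6, so 17·5 + 1 = 86.

86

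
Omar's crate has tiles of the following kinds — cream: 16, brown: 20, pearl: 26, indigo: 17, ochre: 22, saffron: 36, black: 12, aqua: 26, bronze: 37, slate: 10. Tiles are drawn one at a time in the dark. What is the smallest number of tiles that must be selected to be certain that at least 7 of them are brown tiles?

In the worst case for collecting brown tiles, every non-brown tile comes out first.
There are 16 + 26 + 17 + 22 + 36 + 12 + 26 + 37 + 10 = 202 non-brown tiles altogether.
After those, each further tile must be brown, so 202 + 7 = 209 draws guarantee 7 brown tiles.

209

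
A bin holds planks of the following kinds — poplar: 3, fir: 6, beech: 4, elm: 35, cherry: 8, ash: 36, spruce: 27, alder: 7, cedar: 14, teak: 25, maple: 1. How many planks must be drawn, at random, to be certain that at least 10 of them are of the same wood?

By pigeonhole, the 11 woods are the holes; the planks drawn are the pigeons.
To avoid 10 of any one wood, the worst case takes at most 9 of each wood, or every plank of a wood that has fewer than 9.
That gives 3 + 6 + 4 + 9 + 8 + 9 + 9 + 7 + 9 + 9 + 1 = 74 planks with no wood reaching 10.
The next plank forces some wood to 10, so 74 + 1 = 75.

75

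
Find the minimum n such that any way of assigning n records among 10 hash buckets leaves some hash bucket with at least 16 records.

151

With 150 records one could put exactly 15 in each of the 10 hash buckets, and no hash bucket would reach 16.
One more record must land in a hash bucket that already has 15, giving it 16.
So 10 × 15 + 1 = 151 records are required.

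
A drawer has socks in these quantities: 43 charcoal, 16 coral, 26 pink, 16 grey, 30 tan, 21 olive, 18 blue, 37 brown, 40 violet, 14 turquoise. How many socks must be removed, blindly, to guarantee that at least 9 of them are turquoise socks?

In the worst case for collecting turquoise socks, every non-turquoise sock comes out first.
There are 43 + 16 + 26 + 16 + 30 + 21 + 18 + 37 + 40 = 247 non-turquoise socks altogether.
After those, each further sock must be turquoise, so 247 + 9 = 256 draws guarantee 9 turquoise socks.

256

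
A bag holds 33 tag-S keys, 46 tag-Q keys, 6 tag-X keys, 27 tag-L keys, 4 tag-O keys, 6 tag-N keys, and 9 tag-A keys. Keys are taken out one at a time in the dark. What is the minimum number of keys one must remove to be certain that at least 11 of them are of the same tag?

56

Pigeonhole: the 7 tags are the holes; the keys drawn are the pigeons.
To avoid 11 of any one tag, the worst case takes at most 10 of each tag, or every key of a tag that has fewer than 10.
That gives 10 + 10 + 6 + 10 + 4 + 6 + 9 = 55 keys with no tag reaching 11.
The next key forces some tag to 11, so 55 + 1 = 56.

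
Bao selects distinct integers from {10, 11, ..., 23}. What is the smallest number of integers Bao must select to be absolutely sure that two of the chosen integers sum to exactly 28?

A set avoiding the sum 28 can contain at most one of each pair {x, 28−x}, plus the 6 elements whose complement lies outside the range or equal to its own complement.
The integers 14, …, 23 (10 of them) are such a set: any two sum to at least 14+15 = 29 > 28.
By the pigeonhole principle, any 11th integer completes one of the 4 pairs, so 11 choices force a sum of 28.

11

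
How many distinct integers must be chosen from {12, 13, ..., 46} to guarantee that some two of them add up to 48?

A set avoiding the sum 48 can contain at most one of each pair {x, 48−x}, plus the 11 elements whose complement lies outside the range or equal to its own complement.
The integers 24, …, 46 (23 of them) are such a set: any two sum to at least 24+25 = 49 > 48.
Pigeonhole: any 24th integer completes one of the 12 pairs, so 24 choices force a sum of 48.

24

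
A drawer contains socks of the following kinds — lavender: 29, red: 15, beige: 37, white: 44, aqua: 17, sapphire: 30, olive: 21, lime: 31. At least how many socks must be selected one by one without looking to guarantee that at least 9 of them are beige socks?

196

In the worst case for collecting beige socks, every non-beige sock comes out first.
There are 29 + 15 + 44 + 17 + 30 + 21 + 31 = 187 non-beige socks altogether.
After those, each further sock must be beige, so 187 + 9 = 196 draws guarantee 9 beige socks.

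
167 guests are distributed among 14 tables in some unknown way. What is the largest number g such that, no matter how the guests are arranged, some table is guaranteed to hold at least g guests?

12

The 14 tables are the holes and the 167 guests are the pigeons.
If every table held at most 11 guests, the total would be at most 14 × 11 = 154, which is less than 167.
So some table holds at least ⌈167/14⌉ = 12 guests.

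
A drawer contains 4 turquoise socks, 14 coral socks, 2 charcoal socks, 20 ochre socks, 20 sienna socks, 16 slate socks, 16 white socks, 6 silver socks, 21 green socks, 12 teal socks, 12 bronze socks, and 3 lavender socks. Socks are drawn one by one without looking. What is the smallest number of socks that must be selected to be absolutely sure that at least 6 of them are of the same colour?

The 12 colours are the holes; the socks drawn are the pigeons.
To avoid 6 of any one colour, the worst case takes at most 5 of each colour, or every sock of a colour that has fewer than 5.
That gives 4 + 5 + 2 + 5 + 5 + 5 + 5 + 5 + 5 + 5 + 5 + 3 = 54 socks with no colour reaching 6.
The next sock forces some colour to 6, so 54 + 1 = 55.

55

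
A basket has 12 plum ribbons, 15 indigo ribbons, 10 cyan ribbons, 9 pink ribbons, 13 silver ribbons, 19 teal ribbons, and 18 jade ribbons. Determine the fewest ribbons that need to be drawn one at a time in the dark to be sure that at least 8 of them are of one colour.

By pigeonhole, the 7 colours are the holes; the ribbons drawn are the pigeons.
To avoid 8 of any one colour, the worst case takes at most 7 of each colour.
That gives 7 + 7 + 7 + 7 + 7 + 7 + 7 = 49 ribbons with no colour reaching 8.
The next ribbon forces some colour to 8, so 49 + 1 = 50.

50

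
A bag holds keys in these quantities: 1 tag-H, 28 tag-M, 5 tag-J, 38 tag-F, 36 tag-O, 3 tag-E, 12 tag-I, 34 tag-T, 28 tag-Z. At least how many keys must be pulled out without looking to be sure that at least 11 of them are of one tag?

70

Put each drawn key into a box by tag. The largest draw with every box below 11 takes min(count, 10) from each tag; tags with fewer than 10 contribute all they have.
Σ min(cᵢ, 10) = 1 + 10 + 5 + 10 + 10 + 3 + 10 + 10 + 10 = 69.
Draw number 69 + 1 = 70 must push one box to 11.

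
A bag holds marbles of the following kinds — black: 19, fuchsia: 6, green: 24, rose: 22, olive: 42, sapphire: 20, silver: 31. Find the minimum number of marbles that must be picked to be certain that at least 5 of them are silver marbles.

In the worst case for collecting silver marbles, every non-silver marble comes out first.
There are 19 + 6 + 24 + 22 + 42 + 20 = 133 non-silver marbles altogether.
After those, each further marble must be silver, so 133 + 5 = 138 draws guarantee 5 silver marbles.

138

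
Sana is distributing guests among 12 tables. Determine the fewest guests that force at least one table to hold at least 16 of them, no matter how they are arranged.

With 180 guests one could put exactly 15 in each of the 12 tables, and no table would reach 16.
One more guest must land in a table that already has 15, giving it 16.
So 12 × 15 + 1 = 181 guests are required.

181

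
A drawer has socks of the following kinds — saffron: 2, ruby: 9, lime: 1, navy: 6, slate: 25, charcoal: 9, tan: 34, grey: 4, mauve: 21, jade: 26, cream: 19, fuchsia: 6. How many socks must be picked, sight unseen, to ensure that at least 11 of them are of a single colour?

88

Pigeonhole: put each drawn sock into a box by colour. The largest draw with every box below 11 takes min(count, 10) from each colour; colours with fewer than 10 contribute all they have.
Σ min(cᵢ, 10) = 2 + 9 + 1 + 6 + 10 + 9 + 10 + 4 + 10 + 10 + 10 + 6 = 87.
Draw number 87 + 1 = 88 must push one box to 11.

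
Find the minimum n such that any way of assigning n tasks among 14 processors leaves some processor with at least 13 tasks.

169

With 168 tasks one could put exactly 12 in each of the 14 processors, and no processor would reach 13.
One more task must land in a processor that already has 12, giving it 13.
So 14 × 12 + 1 = 169 tasks are required.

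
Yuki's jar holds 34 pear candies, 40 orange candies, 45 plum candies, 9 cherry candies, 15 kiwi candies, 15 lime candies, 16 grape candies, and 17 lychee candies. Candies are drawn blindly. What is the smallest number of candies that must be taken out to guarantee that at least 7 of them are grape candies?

In the worst case for collecting grape candies, every non-grape candy comes out first.
There are 34 + 40 + 45 + 9 + 15 + 15 + 17 = 175 non-grape candies altogether.
After those, each further candy must be grape, so 175 + 7 = 182 draws guarantee 7 grape candies.

182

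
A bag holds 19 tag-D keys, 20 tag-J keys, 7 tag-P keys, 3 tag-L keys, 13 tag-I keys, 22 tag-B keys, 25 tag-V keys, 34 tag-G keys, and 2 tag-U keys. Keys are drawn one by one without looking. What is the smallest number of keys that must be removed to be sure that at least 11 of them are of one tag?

Put each drawn key into a box by tag. The largest draw with every box below 11 takes min(count, 10) from each tag; tags with fewer than 10 contribute all they have.
Σ min(cᵢ, 10) = 10 + 10 + 7 + 3 + 10 + 10 + 10 + 10 + 2 = 72.
Draw number 72 + 1 = 73 must push one box to 11.

73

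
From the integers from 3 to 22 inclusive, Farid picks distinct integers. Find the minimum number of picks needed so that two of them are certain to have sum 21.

Two chosen integers sum to 21 exactly when both halves of some pair {x, 21−x} with 3 ≤ x ≤ 21−x ≤ 18 are chosen — 8 such pairs.
The remaining 4 elements (those with no distinct partner in range) can never complete a 21-sum, so the worst case takes all of them and one from each pair: 4 + 8 = 12.
By pigeonhole, the 13th integer has to be the second member of some pair, so 12 + 1 = 13.

13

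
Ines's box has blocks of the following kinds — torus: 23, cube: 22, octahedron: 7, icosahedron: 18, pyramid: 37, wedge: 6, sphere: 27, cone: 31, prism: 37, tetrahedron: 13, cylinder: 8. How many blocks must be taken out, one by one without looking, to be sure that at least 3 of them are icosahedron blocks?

In the worst case for collecting icosahedron blocks, every non-icosahedron block comes out first.
There are 23 + 22 + 7 + 37 + 6 + 27 + 31 + 37 + 13 + 8 = 211 non-icosahedron blocks altogether.
After those, each further block must be icosahedron, so 211 + 3 = 214 draws guarantee 3 icosahedron blocks.

214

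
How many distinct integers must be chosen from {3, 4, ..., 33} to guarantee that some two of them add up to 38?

18

Two chosen integers sum to 38 exactly when both halves of some pair {x, 38−x} with 5 ≤ x ≤ 38−x ≤ 33 are chosen — 14 such pairs.
The remaining 3 elements (those with no distinct partner in range) can never complete a 38-sum, so the worst case takes all of them and one from each pair: 3 + 14 = 17.
The 18th integer has to be the second member of some pair, so 17 + 1 = 18.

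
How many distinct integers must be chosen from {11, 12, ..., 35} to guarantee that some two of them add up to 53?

17

A set avoiding the sum 53 can contain at most one of each pair {x, 53−x}, plus the 7 elements whose complement lies outside the range.
The integers 11, …, 26 (16 of them) are such a set: any two sum to at least 11+12 = 23 and at most 25+26 = 51 < 53.
By pigeonhole, any 17th integer completes one of the 9 pairs, so 17 choices force a sum of 53.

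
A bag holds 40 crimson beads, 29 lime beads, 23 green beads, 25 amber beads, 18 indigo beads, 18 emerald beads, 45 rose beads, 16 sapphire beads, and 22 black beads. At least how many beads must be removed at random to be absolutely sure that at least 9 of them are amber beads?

220

In the worst case for collecting amber beads, every non-amber bead comes out first.
There are 40 + 29 + 23 + 18 + 18 + 45 + 16 + 22 = 211 non-amber beads altogether.
After those, each further bead must be amber, so 211 + 9 = 220 draws guarantee 9 amber beads.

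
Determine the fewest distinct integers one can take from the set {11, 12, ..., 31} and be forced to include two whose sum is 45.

Group the elements by complementary pair {x, 45−x}: {14,31}, {15,30}, {16,29}, …, giving 9 two-element pairs and 3 integers whose partner 45−x falls outside [11,31].
Treating each of those 12 groups as a pigeonhole, one can pick one integer per group — 12 integers — with no two summing to 45.
The 13th integer lands in an occupied pair, forcing a sum of 45.

13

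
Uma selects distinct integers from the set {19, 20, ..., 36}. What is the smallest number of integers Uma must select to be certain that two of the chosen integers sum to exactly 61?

13

Two chosen integers sum to 61 exactly when both halves of some pair {x, 61−x} with 25 ≤ x ≤ 61−x ≤ 36 are chosen — 6 such pairs.
The remaining 6 elements (those with no distinct partner in range) can never complete a 61-sum, so the worst case takes all of them and one from each pair: 6 + 6 = 12.
Pigeonhole: the 13th integer has to be the second member of some pair, so 12 + 1 = 13.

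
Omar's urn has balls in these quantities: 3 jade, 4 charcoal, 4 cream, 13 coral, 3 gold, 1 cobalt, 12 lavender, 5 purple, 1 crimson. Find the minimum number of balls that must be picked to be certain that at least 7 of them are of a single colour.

34

The 9 colours are the holes; the balls drawn are the pigeons.
To avoid 7 of any one colour, the worst case takes at most 6 of each colour, or every ball of a colour that has fewer than 6.
That gives 3 + 4 + 4 + 6 + 3 + 1 + 6 + 5 + 1 = 33 balls with no colour reaching 7.
The next ball forces some colour to 7, so 33 + 1 = 34.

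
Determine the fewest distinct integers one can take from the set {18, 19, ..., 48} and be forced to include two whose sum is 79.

Two chosen integers sum to 79 exactly when both halves of some pair {x, 79−x} with 31 ≤ x ≤ 79−x ≤ 48 are chosen — 9 such pairs.
The remaining 13 elements (those with no distinct partner in range) can never complete a 79-sum, so the worst case takes all of them and one from each pair: 13 + 9 = 22.
The 23rd integer has to be the second member of some pair, so 22 + 1 = 23.

23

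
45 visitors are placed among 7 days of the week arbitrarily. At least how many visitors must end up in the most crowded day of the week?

7

The 7 days of the week are the holes and the 45 visitors are the pigeons.
If every day of the week held at most 6 visitors, the total would be at most 7 × 6 = 42, which is less than 45.
So some day of the week holds at least ⌈45/7⌉ = 7 visitors.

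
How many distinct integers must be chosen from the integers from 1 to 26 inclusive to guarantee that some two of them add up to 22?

Group the elements by complementary pair {x, 22−x}: {1,21}, {2,20}, {3,19}, …, giving 10 two-element pairs, the single value 11 (it cannot pair with itself since the integers are distinct), and 5 integers whose partner 22−x falls outside [1,26].
Treating each of those 16 groups as a pigeonhole, one can pick one integer per group — 16 integers — with no two summing to 22.
The 17th integer lands in an occupied pair, forcing a sum of 22.

17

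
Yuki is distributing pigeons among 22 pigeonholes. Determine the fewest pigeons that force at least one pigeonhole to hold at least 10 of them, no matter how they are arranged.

With 198 pigeons one could put exactly 9 in each of the 22 pigeonholes, and no pigeonhole would reach 10.
One more pigeon must land in a pigeonhole that already has 9, giving it 10.
So 22 × 9 + 1 = 199 pigeons are required.

199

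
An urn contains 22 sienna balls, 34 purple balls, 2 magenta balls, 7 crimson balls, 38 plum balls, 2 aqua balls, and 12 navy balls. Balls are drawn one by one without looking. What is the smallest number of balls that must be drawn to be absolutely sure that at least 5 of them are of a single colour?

25

The 7 colours are the holes; the balls drawn are the pigeons.
To avoid 5 of any one colour, the worst case takes at most 4 of each colour, or every ball of a colour that has fewer than 4.
That gives 4 + 4 + 2 + 4 + 4 + 2 + 4 = 24 balls with no colour reaching 5.
The next ball forces some colour to 5, so 24 + 1 = 25.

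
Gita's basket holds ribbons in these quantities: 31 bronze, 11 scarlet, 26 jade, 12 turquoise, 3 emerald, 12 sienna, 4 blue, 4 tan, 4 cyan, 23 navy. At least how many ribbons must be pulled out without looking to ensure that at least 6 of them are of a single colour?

46

An adversary could hand out at most 5 ribbons per colour (4 colours run out sooner): 5 + 5 + 5 + 5 + 3 + 5 + 4 + 4 + 4 + 5 = 45 ribbons and still no colour has 6.
One more ribbon lands in a colour already at 5, so 46 draws are enough and 45 are not.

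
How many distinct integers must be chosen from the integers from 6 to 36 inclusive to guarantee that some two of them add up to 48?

Two chosen integers sum to 48 exactly when both halves of some pair {x, 48−x} with 12 ≤ x ≤ 48−x ≤ 36 are chosen — 12 such pairs.
The remaining 7 elements (those with no distinct partner in range) can never complete a 48-sum, so the worst case takes all of them and one from each pair: 7 + 12 = 19.
The 20th integer has to be the second member of some pair, so 19 + 1 = 20.

20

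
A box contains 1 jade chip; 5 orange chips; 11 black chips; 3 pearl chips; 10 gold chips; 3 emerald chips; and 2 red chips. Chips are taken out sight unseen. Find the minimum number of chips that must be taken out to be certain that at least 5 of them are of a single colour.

22

By the pigeonhole principle, put each drawn chip into a box by colour. The largest draw with every box below 5 takes min(count, 4) from each colour; colours with fewer than 4 contribute all they have.
Σ min(cᵢ, 4) = 1 + 4 + 4 + 3 + 4 + 3 + 2 = 21.
Draw number 21 + 1 = 22 must push one box to 5.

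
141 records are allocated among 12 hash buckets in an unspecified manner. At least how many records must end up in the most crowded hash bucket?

The 12 hash buckets are the holes and the 141 records are the pigeons.
If every hash bucket held at most 11 records, the total would be at most 12 × 11 = 132, which is less than 141.
So some hash bucket holds at least ⌈141/12⌉ = 12 records.

12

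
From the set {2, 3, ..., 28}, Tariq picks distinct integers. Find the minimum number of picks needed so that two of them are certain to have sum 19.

20

Two chosen integers sum to 19 exactly when both halves of some pair {x, 19−x} with 2 ≤ x ≤ 19−x ≤ 17 are chosen — 8 such pairs.
The remaining 11 elements (those with no distinct partner in range) can never complete a 19-sum, so the worst case takes all of them and one from each pair: 11 + 8 = 19.
The 20th integer has to be the second member of some pair, so 19 + 1 = 20.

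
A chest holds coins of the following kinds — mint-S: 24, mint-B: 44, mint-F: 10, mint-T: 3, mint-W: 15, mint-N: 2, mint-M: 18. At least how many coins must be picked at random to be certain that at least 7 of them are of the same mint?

36

An adversary could hand out at most 6 coins per mint (mint-T, mint-N run out sooner): 6 + 6 + 6 + 3 + 6 + 2 + 6 = 35 coins and still no mint has 7.
One more coin lands in a mint already at 6, so 36 draws are enough and 35 are not.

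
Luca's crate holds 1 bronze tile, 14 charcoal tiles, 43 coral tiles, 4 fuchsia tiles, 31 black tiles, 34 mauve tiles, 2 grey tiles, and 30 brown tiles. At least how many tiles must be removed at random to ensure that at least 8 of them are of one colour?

Put each drawn tile into a box by colour. The largest draw with every box below 8 takes min(count, 7) from each colour; colours with fewer than 7 contribute all they have.
Σ min(cᵢ, 7) = 1 + 7 + 7 + 4 + 7 + 7 + 2 + 7 = 42.
Draw number 42 + 1 = 43 must push one box to 8.

43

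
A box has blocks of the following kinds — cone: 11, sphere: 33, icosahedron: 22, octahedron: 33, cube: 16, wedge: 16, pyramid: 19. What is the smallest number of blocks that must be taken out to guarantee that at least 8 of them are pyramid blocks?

In the worst case for collecting pyramid blocks, every non-pyramid block comes out first.
There are 11 + 33 + 22 + 33 + 16 + 16 = 131 non-pyramid blocks altogether.
After those, each further block must be pyramid, so 131 + 8 = 139 draws guarantee 8 pyramid blocks.

139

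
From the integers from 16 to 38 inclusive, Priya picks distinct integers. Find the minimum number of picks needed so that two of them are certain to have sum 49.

15

Two chosen integers sum to 49 exactly when both halves of some pair {x, 49−x} with 16 ≤ x ≤ 49−x ≤ 33 are chosen — 9 such pairs.
The remaining 5 elements (those with no distinct partner in range) can never complete a 49-sum, so the worst case takes all of them and one from each pair: 5 + 9 = 14.
The 15th integer has to be the second member of some pair, so 14 + 1 = 15.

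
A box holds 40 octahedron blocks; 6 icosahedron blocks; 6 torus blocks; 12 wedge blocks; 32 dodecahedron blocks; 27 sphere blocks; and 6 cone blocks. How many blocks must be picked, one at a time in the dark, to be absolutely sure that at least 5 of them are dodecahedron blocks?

In the worst case for collecting dodecahedron blocks, every non-dodecahedron block comes out first.
There are 40 + 6 + 6 + 12 + 27 + 6 = 97 non-dodecahedron blocks altogether.
After those, each further block must be dodecahedron, so 97 + 5 = 102 draws guarantee 5 dodecahedron blocks.

102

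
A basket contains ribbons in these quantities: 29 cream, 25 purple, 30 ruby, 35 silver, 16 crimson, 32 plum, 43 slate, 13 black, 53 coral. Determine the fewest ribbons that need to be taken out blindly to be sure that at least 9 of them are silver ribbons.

In the worst case for collecting silver ribbons, every non-silver ribbon comes out first.
There are 29 + 25 + 30 + 16 + 32 + 43 + 13 + 53 = 241 non-silver ribbons altogether.
After those, each further ribbon must be silver, so 241 + 9 = 250 draws guarantee 9 silver ribbons.

250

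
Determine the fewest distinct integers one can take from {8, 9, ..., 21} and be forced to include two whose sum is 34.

Group the elements by complementary pair {x, 34−x}: {13,21}, {14,20}, {15,19}, …, giving 4 two-element pairs, the single value 17 (it cannot pair with itself since the integers are distinct), and 5 integers whose partner 34−x falls outside [8,21].
By pigeonhole, treating each of those 10 groups as a pigeonhole, one can pick one integer per group — 10 integers — with no two summing to 34.
The 11th integer lands in an occupied pair, forcing a sum of 34.

11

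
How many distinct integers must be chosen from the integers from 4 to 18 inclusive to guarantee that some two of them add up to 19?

Two chosen integers sum to 19 exactly when both halves of some pair {x, 19−x} with 4 ≤ x ≤ 19−x ≤ 15 are chosen — 6 such pairs.
The remaining 3 elements (those with no distinct partner in range) can never complete a 19-sum, so the worst case takes all of them and one from each pair: 3 + 6 = 9.
By pigeonhole, the 10th integer has to be the second member of some pair, so 9 + 1 = 10.

10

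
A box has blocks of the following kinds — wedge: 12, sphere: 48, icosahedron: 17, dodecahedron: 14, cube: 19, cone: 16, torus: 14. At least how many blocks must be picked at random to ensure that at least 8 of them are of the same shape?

50

Put each drawn block into a box by shape. The largest draw with every box below 8 takes min(count, 7) from each shape.
Σ min(cᵢ, 7) = 7 + 7 + 7 + 7 + 7 + 7 + 7 = 49.
Draw number 49 + 1 = 50 must push one box to 8.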